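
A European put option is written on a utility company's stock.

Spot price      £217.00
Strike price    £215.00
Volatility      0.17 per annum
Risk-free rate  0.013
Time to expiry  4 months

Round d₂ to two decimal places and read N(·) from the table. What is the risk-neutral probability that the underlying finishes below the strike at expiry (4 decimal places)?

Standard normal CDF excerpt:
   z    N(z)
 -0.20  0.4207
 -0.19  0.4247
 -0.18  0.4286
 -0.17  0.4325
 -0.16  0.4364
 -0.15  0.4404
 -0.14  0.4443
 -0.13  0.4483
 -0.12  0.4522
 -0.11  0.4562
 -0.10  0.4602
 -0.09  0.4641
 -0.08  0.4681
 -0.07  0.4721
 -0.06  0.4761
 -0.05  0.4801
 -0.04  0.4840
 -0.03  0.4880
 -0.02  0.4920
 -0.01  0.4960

σ√T = 0.17·√0.3333 = 0.0981
d₁ = [ln(217/215) + (0.013 + ½·0.17²)·0.3333] / (σ√T) = (0.0093 + 0.0092) / 0.0981 = 0.1876 ⇒ 0.19
d₂ = 0.1876 − 0.0981 = 0.0894 ⇒ 0.09
Risk-neutral Pr[S_T < K] = N(−d₂) = N(-0.09) = 0.4641

0.4641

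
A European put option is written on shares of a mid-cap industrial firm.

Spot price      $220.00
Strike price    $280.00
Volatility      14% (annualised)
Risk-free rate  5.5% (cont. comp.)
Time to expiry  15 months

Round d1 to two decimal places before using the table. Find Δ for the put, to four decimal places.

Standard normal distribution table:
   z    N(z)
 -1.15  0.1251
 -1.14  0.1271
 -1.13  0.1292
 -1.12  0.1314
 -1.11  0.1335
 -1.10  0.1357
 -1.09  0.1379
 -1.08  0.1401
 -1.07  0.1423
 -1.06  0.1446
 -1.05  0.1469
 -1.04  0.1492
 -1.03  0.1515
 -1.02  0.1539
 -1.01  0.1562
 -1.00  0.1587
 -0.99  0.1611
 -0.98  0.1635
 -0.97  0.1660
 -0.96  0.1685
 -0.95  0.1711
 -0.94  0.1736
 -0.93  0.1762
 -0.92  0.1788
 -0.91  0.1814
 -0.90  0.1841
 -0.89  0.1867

-0.8461

T = 1.25;  σ√T = 0.1565
d₁ = [ln(220/280) + (0.055 + ½·0.14²)·1.25] / (σ√T) = (-0.2412 + 0.0810) / 0.1565 = -1.0232 → -1.02
N(d₁) = N(-1.02) = 0.1539
Δ_put = N(d₁) − 1 = 0.1539 − 1 = -0.8461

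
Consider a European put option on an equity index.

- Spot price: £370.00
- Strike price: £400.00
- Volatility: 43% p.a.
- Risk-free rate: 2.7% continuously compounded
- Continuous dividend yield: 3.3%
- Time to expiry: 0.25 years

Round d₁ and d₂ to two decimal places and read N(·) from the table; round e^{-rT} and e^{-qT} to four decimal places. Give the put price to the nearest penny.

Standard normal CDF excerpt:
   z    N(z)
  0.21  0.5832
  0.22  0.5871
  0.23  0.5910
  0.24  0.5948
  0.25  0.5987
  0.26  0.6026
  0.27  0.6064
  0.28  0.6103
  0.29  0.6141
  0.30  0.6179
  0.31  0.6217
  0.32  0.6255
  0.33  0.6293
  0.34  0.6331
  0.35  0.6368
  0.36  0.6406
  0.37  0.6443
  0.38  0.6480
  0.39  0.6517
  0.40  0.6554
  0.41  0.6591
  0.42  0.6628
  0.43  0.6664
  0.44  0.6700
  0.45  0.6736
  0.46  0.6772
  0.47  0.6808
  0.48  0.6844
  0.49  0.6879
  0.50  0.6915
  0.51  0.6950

T = 0.25;  σ√T = 0.2150
d₁ = [ln(370/400) + (0.027 − 0.033 + ½·0.43²)·0.25] / (σ√T) = (-0.0780 + 0.0216) / 0.2150 = -0.2621 which rounds to -0.26
d₂ = -0.2621 − 0.2150 = -0.4771 which rounds to -0.48
exp(−qT) = exp(−0.033·0.25) = 0.9918;  exp(−rT) = exp(−0.027·0.25) = 0.9933
N(−d₂) = N(0.48) = 0.6844;  N(−d₁) = N(0.26) = 0.6026
P = 400·0.9933·0.6844 − 370·0.9918·0.6026 = 271.9258 − 221.1337 = 50.7921

£50.79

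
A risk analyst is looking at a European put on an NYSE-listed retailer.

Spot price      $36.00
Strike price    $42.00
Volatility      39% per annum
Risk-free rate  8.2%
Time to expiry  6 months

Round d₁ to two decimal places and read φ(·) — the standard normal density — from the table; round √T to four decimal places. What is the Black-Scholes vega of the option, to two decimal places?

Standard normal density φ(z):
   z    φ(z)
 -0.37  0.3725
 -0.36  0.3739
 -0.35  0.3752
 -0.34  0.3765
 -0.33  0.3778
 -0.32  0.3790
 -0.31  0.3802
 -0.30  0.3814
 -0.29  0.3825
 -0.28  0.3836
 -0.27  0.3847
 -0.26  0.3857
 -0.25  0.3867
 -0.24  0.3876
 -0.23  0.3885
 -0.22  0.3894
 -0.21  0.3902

9.79

σ√T = 0.39·√0.5 = 0.2758
d₁ = [ln(36/42) + (0.082 + 0.39²/2)·0.5] / 0.2758 = [-0.1542 + 0.0790] / 0.2758 = -0.2724 ≈ -0.27
√T = √0.5 = 0.7071
φ(d₁) = φ(-0.27) = 0.3847
vega = S·φ(d₁)·√T = 36·0.3847·0.7071 = 9.7928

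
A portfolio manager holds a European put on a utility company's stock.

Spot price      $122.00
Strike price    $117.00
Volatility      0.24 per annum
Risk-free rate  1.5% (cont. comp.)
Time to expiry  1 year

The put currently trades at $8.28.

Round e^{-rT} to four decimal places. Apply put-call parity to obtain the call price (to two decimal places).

exp(−rT) = exp(−0.015·1) = 0.9851
Put-call parity: C − P = S − K·e^(−rT) = 122 − 117·0.9851 = 122 − 115.2567 = 6.7433
C = P + (C − P) = 8.28 + (6.7433) = 15.0233

$15.02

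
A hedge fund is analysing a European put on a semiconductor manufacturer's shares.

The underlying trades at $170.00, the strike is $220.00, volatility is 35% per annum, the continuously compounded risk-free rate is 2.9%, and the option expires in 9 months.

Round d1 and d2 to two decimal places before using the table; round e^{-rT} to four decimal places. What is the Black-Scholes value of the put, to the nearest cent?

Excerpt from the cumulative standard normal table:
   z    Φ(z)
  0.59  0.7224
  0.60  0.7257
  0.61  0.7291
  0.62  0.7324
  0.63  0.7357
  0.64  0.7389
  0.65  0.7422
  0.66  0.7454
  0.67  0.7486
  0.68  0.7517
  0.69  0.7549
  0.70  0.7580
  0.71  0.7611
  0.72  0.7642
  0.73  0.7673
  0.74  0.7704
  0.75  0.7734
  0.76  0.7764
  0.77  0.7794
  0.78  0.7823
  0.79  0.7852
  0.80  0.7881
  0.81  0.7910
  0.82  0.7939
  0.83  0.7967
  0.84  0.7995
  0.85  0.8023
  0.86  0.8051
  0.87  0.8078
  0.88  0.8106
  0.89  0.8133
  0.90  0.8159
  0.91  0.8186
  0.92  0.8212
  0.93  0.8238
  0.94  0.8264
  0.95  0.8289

T = 0.75;  σ√T = 0.3031
d₁ = [ln(170/220) + (0.029 + 0.35²/2)·0.75] / 0.3031 = [-0.2578 + 0.0677] / 0.3031 = -0.6273 → -0.63
d₂ = d₁ − σ√T = -0.6273 − 0.3031 = -0.9304 → -0.93
exp(−rT) = exp(−0.029·0.75) = 0.9785
P = 220·0.9785·N(0.93) − 170·N(0.63) = 220·0.9785·0.8238 − 170·0.7357 = 177.3394 − 125.0690 = 52.2704

$52.27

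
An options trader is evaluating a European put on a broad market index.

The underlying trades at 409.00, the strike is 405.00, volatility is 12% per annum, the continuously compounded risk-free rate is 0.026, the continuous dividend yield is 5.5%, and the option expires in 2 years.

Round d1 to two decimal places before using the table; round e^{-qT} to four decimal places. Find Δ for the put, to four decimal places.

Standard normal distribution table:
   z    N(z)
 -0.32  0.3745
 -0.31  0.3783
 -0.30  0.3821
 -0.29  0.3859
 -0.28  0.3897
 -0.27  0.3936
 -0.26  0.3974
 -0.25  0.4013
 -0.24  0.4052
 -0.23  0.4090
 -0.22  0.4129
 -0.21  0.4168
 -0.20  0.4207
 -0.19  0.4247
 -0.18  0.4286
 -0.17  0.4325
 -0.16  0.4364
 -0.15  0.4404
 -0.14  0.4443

-0.5189

σ√T = 0.12·√2 = 0.1697
d₁ = [ln(409/405) + (0.026 − 0.055 + 0.12²/2)·2] / 0.1697 = [0.0098 − 0.0436] / 0.1697 = -0.1990 which rounds to -0.20
N(d₁) = N(-0.20) = 0.4207
Δ_put = exp(−qT)·(N(d₁) − 1) = 0.8958·(0.4207 − 1) = -0.5189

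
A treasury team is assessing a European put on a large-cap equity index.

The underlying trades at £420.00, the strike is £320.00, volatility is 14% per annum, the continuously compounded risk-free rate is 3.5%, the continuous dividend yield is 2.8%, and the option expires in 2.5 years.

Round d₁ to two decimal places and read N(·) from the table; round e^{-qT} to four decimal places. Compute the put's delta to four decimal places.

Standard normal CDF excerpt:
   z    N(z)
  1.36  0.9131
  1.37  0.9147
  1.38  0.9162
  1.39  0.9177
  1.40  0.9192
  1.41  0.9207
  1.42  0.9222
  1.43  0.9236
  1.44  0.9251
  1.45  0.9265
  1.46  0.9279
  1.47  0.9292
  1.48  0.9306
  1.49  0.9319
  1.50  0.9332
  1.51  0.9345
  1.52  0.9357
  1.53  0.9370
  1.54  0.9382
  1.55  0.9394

σ√T = 0.14 × 1.5811 = 0.2214
d₁ = [ln(420/320) + (0.035 − 0.028 + ½·0.14²)·2.5] / (σ√T) = (0.2719 + 0.0420) / 0.2214 = 1.4182 which rounds to 1.42
N(d₁) = N(1.42) = 0.9222
Δ_put = e^(−qT)·(N(d₁) − 1) = 0.9324·(0.9222 − 1) = -0.0725

-0.0725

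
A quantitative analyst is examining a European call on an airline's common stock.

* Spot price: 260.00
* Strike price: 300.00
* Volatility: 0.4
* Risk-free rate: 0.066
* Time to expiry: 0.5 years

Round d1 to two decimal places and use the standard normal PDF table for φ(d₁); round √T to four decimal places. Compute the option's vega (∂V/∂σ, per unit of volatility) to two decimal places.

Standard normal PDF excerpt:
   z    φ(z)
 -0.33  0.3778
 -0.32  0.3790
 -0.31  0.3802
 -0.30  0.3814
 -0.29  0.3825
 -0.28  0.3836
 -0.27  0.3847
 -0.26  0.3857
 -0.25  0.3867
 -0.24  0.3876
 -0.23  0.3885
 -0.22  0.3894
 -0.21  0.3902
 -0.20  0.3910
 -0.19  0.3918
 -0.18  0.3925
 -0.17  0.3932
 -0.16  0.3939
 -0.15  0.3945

71.09

T = 0.5;  σ√T = 0.2828
d₁ = [ln(260/300) + (0.066 + 0.4²/2)·0.5] / 0.2828 = [-0.1431 + 0.0730] / 0.2828 = -0.2478 → -0.25
√T = √0.5 = 0.7071
φ(d₁) = φ(-0.25) = 0.3867
vega = S·φ(d₁)·√T = 260·0.3867·0.7071 = 71.0932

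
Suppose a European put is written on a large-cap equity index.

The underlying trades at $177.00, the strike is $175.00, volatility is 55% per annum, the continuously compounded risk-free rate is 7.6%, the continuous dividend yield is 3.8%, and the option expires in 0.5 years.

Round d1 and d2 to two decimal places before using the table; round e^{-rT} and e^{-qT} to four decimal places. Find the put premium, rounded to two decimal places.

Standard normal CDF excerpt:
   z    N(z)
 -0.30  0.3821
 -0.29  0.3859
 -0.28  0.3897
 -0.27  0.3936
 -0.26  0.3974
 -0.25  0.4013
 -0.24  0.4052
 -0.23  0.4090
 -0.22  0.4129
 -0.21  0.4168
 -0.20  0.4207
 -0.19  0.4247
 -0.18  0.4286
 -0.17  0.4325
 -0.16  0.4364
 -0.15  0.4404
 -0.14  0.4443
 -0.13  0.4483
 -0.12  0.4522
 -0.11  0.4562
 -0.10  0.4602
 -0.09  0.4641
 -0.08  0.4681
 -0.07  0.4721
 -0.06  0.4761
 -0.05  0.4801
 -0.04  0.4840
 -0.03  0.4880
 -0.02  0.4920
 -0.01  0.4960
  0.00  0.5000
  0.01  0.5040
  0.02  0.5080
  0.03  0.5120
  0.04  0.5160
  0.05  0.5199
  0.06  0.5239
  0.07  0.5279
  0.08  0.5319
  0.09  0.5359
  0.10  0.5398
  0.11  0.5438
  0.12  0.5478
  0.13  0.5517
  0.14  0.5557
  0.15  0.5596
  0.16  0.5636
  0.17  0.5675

T = 0.5;  σ√T = 0.3889
d₁ = [ln(177/175) + (0.076 − 0.038 + 0.55²/2)·0.5] / 0.3889 = [0.0114 + 0.0946] / 0.3889 = 0.2725 → 0.27
d₂ = d₁ − σ√T = 0.2725 − 0.3889 = -0.1164 → -0.12
e^(−qT) = e^(−0.038·0.5) = 0.9812;  e^(−rT) = e^(−0.076·0.5) = 0.9627
N(−d₂) = N(0.12) = 0.5478;  N(−d₁) = N(-0.27) = 0.3936
P = 175·0.9627·0.5478 − 177·0.9812·0.3936 = 92.2892 − 68.3575 = 23.9318

$23.93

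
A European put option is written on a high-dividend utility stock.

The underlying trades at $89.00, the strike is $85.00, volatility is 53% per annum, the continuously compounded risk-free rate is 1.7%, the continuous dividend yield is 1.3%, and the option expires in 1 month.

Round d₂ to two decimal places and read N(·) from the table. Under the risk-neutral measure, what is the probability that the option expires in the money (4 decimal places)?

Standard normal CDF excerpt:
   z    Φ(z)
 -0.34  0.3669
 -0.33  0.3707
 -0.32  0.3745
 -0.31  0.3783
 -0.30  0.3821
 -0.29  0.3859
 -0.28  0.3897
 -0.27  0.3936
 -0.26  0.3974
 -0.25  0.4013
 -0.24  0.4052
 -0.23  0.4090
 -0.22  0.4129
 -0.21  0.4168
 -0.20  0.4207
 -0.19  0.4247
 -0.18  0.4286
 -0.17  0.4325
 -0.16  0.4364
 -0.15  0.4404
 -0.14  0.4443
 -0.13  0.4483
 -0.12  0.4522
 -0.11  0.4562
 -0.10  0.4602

0.4090

σ√T = 0.53 × 0.2887 = 0.1530
d₁ = [ln(89/85) + (0.017 − 0.013 + 0.53²/2)·0.08333] / 0.1530 = [0.0460 + 0.0120] / 0.1530 = 0.3792 ⇒ 0.38
d₂ = d₁ − σ√T = 0.3792 − 0.1530 = 0.2262 ⇒ 0.23
Risk-neutral Pr[S_T < K] = N(−d₂) = N(-0.23) = 0.4090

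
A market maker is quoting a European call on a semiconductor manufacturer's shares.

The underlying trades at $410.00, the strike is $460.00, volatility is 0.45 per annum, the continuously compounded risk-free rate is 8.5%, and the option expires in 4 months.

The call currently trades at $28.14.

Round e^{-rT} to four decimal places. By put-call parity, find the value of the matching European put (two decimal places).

exp(−rT) = exp(−0.085·0.3333) = 0.9721
Put-call parity: C − P = S − K·e^(−rT) = 410 − 460·0.9721 = 410 − 447.1660 = -37.1660
P = C − (C − P) = 28.14 − (-37.1660) = 65.3060

$65.31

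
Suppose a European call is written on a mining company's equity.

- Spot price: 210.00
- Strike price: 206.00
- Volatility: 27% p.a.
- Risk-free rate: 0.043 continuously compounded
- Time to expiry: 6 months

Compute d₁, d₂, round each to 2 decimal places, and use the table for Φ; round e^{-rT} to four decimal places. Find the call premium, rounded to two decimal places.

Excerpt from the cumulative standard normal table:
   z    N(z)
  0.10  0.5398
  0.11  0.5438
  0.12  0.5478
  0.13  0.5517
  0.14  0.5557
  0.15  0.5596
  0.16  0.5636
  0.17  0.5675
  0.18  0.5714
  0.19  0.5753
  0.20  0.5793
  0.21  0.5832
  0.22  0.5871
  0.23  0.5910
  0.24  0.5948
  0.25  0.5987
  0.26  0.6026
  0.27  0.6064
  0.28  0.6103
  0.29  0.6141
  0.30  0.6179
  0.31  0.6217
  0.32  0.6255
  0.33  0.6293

20.11

T = 0.5;  σ√T = 0.1909
d₁ = [ln(210/206) + (0.043 + 0.27²/2)·0.5] / 0.1909 = [0.0192 + 0.0397] / 0.1909 = 0.3088 → 0.31
d₂ = d₁ − σ√T = 0.3088 − 0.1909 = 0.1179 → 0.12
e^(−rT) = e^(−0.043·0.5) = 0.9787
N(d₁) = N(0.31) = 0.6217;  N(d₂) = N(0.12) = 0.5478
C = 210·0.6217 − 206·0.9787·0.5478 = 130.5570 − 110.4432 = 20.1138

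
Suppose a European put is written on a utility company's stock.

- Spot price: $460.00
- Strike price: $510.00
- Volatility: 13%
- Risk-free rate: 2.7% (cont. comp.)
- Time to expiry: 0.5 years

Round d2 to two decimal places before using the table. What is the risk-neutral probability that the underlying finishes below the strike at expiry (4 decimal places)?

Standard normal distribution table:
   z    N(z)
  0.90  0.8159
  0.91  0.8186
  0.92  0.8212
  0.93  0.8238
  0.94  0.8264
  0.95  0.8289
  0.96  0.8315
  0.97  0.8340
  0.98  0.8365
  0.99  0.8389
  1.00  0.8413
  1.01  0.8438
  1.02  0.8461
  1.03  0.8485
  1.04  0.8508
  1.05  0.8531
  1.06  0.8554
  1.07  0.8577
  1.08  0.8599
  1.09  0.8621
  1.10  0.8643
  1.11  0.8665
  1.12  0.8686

σ√T = 0.13 × 0.7071 = 0.0919
ln(S/K) + (r + σ²/2)T = ln(460/510) + (0.027 + 0.13²/2)·0.5 = -0.1032 + 0.0177 = -0.0855
d₁ = -0.0855 / 0.0919 = -0.9297 → -0.93
d₂ = d₁ − σ√T = -0.9297 − 0.0919 = -1.0216 → -1.02
Risk-neutral Pr[S_T < K] = N(−d₂) = N(1.02) = 0.8461

0.8461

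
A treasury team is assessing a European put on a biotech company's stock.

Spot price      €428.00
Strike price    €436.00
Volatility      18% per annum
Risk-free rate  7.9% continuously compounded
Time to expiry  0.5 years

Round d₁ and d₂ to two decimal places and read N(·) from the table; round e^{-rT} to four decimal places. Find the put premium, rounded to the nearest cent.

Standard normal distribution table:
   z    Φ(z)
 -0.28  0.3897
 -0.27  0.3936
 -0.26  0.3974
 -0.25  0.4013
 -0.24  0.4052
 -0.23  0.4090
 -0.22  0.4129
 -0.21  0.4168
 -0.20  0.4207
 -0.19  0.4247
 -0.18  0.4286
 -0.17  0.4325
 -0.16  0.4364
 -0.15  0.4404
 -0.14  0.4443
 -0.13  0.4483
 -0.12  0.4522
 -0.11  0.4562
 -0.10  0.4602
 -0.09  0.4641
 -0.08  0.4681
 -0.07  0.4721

T = 0.5;  σ√T = 0.1273
d₁ = [ln(428/436) + (0.079 + 0.18²/2)·0.5] / 0.1273 = [-0.0185 + 0.0476] / 0.1273 = 0.2285 → 0.23
d₂ = d₁ − σ√T = 0.2285 − 0.1273 = 0.1012 → 0.10
exp(−rT) = exp(−0.079·0.5) = 0.9613
N(−d₂) = N(-0.10) = 0.4602;  N(−d₁) = N(-0.23) = 0.4090
P = 436·0.9613·0.4602 − 428·0.4090 = 192.8822 − 175.0520 = 17.8302

€17.83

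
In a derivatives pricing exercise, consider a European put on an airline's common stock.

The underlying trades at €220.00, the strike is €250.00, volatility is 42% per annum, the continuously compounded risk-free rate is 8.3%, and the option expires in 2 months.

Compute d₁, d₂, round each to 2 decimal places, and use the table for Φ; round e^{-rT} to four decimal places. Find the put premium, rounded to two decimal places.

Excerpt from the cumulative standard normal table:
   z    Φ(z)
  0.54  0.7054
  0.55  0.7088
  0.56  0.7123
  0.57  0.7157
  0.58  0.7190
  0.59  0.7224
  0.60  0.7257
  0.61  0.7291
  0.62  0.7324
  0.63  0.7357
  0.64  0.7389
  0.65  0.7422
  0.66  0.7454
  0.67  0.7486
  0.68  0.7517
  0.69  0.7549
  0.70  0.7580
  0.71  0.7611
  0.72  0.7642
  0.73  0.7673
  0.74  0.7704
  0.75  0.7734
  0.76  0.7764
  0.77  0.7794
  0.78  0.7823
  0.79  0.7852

€32.52

σ√T = 0.42 × 0.4082 = 0.1715
d₁ = [ln(220/250) + (0.083 + 0.42²/2)·0.1667] / 0.1715 = [-0.1278 + 0.0285] / 0.1715 = -0.5791 → -0.58
d₂ = d₁ − σ√T = -0.5791 − 0.1715 = -0.7506 → -0.75
e^(−rT) = e^(−0.083·0.1667) = 0.9863
N(−d₂) = N(0.75) = 0.7734;  N(−d₁) = N(0.58) = 0.7190
P = 250·0.9863·0.7734 − 220·0.7190 = 190.7011 − 158.1800 = 32.5211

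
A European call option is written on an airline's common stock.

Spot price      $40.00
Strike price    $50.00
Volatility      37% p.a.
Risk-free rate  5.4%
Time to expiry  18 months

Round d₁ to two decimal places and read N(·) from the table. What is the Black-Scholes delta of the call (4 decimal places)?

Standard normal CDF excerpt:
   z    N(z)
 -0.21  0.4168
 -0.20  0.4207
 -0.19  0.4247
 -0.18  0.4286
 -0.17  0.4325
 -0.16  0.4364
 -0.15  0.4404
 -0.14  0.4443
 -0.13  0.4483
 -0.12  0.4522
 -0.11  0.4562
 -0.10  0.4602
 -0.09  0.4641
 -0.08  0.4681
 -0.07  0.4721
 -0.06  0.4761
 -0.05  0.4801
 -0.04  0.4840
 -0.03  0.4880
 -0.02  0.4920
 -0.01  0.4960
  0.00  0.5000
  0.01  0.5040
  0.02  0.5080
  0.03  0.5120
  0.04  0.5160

σ√T = 0.37·√1.5 = 0.4532
d₁ = [ln(40/50) + (0.054 + 0.37²/2)·1.5] / 0.4532 = [-0.2231 + 0.1837] / 0.4532 = -0.0871 which rounds to -0.09
N(d₁) = N(-0.09) = 0.4641
Δ_call = N(d₁) = 0.4641

0.4641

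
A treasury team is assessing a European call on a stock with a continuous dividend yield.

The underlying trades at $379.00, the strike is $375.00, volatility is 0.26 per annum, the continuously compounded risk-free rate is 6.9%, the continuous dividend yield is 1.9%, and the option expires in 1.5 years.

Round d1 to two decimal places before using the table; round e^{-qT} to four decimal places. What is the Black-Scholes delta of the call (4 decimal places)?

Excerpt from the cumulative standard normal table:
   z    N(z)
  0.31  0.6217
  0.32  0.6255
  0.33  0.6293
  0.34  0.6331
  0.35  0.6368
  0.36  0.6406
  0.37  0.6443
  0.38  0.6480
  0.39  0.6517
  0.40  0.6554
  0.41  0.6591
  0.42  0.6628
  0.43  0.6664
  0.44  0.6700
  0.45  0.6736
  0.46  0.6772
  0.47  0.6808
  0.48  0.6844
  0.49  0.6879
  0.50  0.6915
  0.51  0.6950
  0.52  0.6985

σ√T = 0.26 × 1.2247 = 0.3184
d₁ = [ln(379/375) + (0.069 − 0.019 + ½·0.26²)·1.5] / (σ√T) = (0.0106 + 0.1257) / 0.3184 = 0.4281 → 0.43
N(d₁) = N(0.43) = 0.6664
Δ_call = e^(−qT)·N(d₁) = 0.9719·0.6664 = 0.6477

0.6477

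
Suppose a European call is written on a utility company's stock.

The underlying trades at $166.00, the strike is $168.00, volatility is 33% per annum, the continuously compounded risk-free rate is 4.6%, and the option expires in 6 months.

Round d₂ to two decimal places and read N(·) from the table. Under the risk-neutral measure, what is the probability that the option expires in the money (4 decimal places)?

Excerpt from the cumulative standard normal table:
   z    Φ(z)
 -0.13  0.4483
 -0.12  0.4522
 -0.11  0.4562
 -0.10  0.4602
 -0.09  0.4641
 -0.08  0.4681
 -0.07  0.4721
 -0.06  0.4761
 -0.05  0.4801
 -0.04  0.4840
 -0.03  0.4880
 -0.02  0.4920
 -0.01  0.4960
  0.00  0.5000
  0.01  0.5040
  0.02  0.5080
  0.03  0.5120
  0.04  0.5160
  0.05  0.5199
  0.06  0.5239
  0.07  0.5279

σ√T = 0.33 × 0.7071 = 0.2333
ln(S/K) + (r + σ²/2)T = ln(166/168) + (0.046 + 0.33²/2)·0.5 = -0.0120 + 0.0502 = 0.0382
d₁ = 0.0382 / 0.2333 = 0.1639 which rounds to 0.16
d₂ = d₁ − σ√T = 0.1639 − 0.2333 = -0.0694 which rounds to -0.07
Pr(exercise) under Q = N(d₂) = 0.4721

0.4721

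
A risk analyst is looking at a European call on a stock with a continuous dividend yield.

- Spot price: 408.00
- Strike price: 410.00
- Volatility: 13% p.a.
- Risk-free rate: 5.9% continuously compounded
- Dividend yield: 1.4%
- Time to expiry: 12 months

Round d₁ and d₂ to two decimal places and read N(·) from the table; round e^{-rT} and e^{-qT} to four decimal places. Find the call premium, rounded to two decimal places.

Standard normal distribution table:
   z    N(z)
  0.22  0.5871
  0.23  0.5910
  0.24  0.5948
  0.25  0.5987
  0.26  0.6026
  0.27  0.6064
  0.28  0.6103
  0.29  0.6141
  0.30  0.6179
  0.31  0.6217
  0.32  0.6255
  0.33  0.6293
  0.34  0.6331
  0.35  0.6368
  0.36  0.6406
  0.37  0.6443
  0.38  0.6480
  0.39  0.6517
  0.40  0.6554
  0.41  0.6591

T = 1;  σ√T = 0.1300
d₁ = [ln(408/410) + (0.059 − 0.014 + 0.13²/2)·1] / 0.1300 = [-0.0049 + 0.0534] / 0.1300 = 0.3735 ≈ 0.37
d₂ = d₁ − σ√T = 0.3735 − 0.1300 = 0.2435 ≈ 0.24
e^(−qT) = e^(−0.014·1) = 0.9861;  e^(−rT) = e^(−0.059·1) = 0.9427
N(d₁) = N(0.37) = 0.6443;  N(d₂) = N(0.24) = 0.5948
C = 408·0.9861·0.6443 − 410·0.9427·0.5948 = 259.2204 − 229.8944 = 29.3261

29.33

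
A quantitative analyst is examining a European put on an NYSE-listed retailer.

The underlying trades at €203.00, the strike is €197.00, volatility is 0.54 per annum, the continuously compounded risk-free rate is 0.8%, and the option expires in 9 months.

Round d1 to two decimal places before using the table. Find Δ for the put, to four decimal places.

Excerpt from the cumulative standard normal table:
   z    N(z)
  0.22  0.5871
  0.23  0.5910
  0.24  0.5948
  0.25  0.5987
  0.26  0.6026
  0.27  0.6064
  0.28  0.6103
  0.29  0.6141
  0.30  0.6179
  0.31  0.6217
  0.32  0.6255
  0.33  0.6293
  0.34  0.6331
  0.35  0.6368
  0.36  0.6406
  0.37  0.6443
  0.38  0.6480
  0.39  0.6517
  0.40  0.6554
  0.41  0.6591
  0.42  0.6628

-0.3783

σ√T = 0.54 × 0.8660 = 0.4677
d₁ = [ln(203/197) + (0.008 + ½·0.54²)·0.75] / (σ√T) = (0.0300 + 0.1154) / 0.4677 = 0.3108 ⇒ 0.31
N(d₁) = N(0.31) = 0.6217
Δ_put = N(d₁) − 1 = 0.6217 − 1 = -0.3783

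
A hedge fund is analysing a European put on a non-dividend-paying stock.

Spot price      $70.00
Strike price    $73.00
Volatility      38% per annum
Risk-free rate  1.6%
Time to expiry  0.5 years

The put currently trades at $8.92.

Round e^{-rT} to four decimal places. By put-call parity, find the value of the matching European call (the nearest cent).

$6.50

e^(−rT) = e^(−0.016·0.5) = 0.9920
Put-call parity: C − P = S − K·e^(−rT) = 70 − 73·0.9920 = 70 − 72.4160 = -2.4160
C = P + (C − P) = 8.92 + (-2.4160) = 6.5040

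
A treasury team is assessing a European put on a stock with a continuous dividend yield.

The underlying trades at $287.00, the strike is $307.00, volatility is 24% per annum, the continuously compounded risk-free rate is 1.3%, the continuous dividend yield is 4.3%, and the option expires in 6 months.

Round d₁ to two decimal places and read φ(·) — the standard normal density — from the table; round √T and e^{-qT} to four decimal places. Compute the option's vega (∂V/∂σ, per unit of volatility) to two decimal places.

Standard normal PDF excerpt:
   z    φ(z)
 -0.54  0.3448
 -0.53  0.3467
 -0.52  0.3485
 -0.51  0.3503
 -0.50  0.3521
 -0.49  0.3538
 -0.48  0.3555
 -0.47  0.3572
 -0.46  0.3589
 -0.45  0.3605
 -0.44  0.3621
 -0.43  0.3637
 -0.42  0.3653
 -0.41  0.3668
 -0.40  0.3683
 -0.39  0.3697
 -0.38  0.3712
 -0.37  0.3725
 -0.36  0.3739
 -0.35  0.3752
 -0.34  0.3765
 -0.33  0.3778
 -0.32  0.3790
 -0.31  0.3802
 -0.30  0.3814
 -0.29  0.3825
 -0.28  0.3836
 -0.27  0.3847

73.15

T = 0.5;  σ√T = 0.1697
ln(S/K) + (r − q + σ²/2)T = ln(287/307) + (0.013 − 0.043 + 0.24²/2)·0.5 = -0.0674 − 0.0006 = -0.0680
d₁ = -0.0680 / 0.1697 = -0.4005 ⇒ -0.40
√T = √0.5 = 0.7071
φ(d₁) = φ(-0.40) = 0.3683
e^(−qT) = e^(−0.043·0.5) = 0.9787
vega = S·e^(−qT)·φ(d₁)·√T = 287·0.9787·0.3683·0.7071 = 73.1500
(Call and put vega coincide under Black-Scholes.)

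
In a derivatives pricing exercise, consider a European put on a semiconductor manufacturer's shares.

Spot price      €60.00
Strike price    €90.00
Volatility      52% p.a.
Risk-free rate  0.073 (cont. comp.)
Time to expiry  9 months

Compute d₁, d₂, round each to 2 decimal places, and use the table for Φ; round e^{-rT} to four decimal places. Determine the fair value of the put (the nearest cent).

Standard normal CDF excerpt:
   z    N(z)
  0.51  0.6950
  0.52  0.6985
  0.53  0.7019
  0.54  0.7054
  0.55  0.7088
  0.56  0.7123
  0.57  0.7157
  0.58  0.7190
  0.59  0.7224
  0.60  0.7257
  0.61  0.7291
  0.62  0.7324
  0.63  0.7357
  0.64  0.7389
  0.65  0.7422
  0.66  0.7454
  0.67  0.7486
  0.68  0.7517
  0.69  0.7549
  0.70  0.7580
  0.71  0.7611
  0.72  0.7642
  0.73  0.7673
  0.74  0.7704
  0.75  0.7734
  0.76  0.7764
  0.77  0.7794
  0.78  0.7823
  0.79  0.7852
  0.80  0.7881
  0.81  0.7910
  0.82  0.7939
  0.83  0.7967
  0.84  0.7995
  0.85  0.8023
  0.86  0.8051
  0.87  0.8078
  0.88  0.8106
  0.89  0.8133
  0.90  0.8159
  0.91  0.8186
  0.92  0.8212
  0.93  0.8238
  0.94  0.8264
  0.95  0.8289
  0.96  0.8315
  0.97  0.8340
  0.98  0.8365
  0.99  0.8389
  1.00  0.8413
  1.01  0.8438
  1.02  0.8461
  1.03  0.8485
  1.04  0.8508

T = 0.75;  σ√T = 0.4503
d₁ = [ln(60/90) + (0.073 + 0.52²/2)·0.75] / 0.4503 = [-0.4055 + 0.1562] / 0.4503 = -0.5536 ⇒ -0.55
d₂ = d₁ − σ√T = -0.5536 − 0.4503 = -1.0040 ⇒ -1.00
exp(−rT) = exp(−0.073·0.75) = 0.9467
P = 90·0.9467·N(1.00) − 60·N(0.55) = 90·0.9467·0.8413 − 60·0.7088 = 71.6813 − 42.5280 = 29.1533

€29.15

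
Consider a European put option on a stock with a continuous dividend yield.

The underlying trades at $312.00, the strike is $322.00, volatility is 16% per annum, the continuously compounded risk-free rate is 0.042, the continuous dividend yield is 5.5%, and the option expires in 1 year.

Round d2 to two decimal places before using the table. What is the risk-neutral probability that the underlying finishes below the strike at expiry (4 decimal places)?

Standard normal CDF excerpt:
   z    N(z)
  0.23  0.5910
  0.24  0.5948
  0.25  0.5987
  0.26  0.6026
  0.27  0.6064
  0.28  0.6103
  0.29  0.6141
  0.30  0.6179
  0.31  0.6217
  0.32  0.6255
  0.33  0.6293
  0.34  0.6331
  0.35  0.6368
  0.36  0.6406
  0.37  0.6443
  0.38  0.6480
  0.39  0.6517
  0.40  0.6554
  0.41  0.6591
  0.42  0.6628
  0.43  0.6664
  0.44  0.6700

T = 1;  σ√T = 0.1600
d₁ = [ln(312/322) + (0.042 − 0.055 + 0.16²/2)·1] / 0.1600 = [-0.0315 − 0.0002] / 0.1600 = -0.1984 ≈ -0.20
d₂ = d₁ − σ√T = -0.1984 − 0.1600 = -0.3584 ≈ -0.36
Risk-neutral Pr[S_T < K] = N(−d₂) = N(0.36) = 0.6406

0.6406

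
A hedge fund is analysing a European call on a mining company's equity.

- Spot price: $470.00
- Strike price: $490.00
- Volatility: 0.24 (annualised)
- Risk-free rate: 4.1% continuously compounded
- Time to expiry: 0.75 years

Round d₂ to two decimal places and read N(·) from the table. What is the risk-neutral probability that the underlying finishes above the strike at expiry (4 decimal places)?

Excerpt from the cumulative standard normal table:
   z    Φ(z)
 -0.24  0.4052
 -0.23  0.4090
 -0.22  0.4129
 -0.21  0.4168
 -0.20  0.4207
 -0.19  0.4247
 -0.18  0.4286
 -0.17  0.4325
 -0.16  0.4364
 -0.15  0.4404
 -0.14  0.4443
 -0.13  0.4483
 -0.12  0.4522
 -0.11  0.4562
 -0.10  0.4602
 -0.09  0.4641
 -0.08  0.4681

σ√T = 0.24·√0.75 = 0.2078
d₁ = [ln(470/490) + (0.041 + 0.24²/2)·0.75] / 0.2078 = [-0.0417 + 0.0524] / 0.2078 = 0.0514 → 0.05
d₂ = d₁ − σ√T = 0.0514 − 0.2078 = -0.1565 → -0.16
Pr(exercise) under Q = N(d₂) = 0.4364

0.4364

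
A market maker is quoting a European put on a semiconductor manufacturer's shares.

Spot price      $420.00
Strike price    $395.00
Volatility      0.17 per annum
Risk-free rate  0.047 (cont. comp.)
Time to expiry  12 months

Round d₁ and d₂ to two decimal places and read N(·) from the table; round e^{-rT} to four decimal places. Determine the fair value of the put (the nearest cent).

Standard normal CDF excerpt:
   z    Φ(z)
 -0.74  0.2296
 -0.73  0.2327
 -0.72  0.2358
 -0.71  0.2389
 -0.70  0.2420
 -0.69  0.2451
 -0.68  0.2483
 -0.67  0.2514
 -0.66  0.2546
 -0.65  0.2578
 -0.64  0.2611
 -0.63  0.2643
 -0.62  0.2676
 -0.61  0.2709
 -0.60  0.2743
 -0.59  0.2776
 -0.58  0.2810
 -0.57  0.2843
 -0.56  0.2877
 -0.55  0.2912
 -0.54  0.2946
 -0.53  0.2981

σ√T = 0.17·√1 = 0.1700
d₁ = [ln(420/395) + (0.047 + 0.17²/2)·1] / 0.1700 = [0.0614 + 0.0615] / 0.1700 = 0.7225 which rounds to 0.72
d₂ = d₁ − σ√T = 0.7225 − 0.1700 = 0.5525 which rounds to 0.55
e^(−rT) = e^(−0.047·1) = 0.9541
N(−d₂) = N(-0.55) = 0.2912;  N(−d₁) = N(-0.72) = 0.2358
P = 395·0.9541·0.2912 − 420·0.2358 = 109.7444 − 99.0360 = 10.7084

$10.71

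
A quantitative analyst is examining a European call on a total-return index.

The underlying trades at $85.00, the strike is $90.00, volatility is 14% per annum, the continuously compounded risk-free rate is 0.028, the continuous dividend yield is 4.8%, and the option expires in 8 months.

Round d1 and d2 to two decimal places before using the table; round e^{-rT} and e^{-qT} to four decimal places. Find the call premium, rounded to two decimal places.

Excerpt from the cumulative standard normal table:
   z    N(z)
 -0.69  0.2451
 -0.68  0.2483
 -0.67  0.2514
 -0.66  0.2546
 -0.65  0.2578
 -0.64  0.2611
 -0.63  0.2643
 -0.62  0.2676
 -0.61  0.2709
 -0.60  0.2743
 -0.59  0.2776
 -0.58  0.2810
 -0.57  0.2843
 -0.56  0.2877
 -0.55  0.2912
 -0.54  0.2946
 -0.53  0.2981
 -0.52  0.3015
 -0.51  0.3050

$1.48

T = 0.6667;  σ√T = 0.1143
d₁ = [ln(85/90) + (0.028 − 0.048 + ½·0.14²)·0.6667] / (σ√T) = (-0.0572 − 0.0068) / 0.1143 = -0.5595 → -0.56
d₂ = -0.5595 − 0.1143 = -0.6738 → -0.67
exp(−qT) = exp(−0.048·0.6667) = 0.9685;  exp(−rT) = exp(−0.028·0.6667) = 0.9815
N(d₁) = N(-0.56) = 0.2877;  N(d₂) = N(-0.67) = 0.2514
C = 85·0.9685·0.2877 − 90·0.9815·0.2514 = 23.6842 − 22.2074 = 1.4768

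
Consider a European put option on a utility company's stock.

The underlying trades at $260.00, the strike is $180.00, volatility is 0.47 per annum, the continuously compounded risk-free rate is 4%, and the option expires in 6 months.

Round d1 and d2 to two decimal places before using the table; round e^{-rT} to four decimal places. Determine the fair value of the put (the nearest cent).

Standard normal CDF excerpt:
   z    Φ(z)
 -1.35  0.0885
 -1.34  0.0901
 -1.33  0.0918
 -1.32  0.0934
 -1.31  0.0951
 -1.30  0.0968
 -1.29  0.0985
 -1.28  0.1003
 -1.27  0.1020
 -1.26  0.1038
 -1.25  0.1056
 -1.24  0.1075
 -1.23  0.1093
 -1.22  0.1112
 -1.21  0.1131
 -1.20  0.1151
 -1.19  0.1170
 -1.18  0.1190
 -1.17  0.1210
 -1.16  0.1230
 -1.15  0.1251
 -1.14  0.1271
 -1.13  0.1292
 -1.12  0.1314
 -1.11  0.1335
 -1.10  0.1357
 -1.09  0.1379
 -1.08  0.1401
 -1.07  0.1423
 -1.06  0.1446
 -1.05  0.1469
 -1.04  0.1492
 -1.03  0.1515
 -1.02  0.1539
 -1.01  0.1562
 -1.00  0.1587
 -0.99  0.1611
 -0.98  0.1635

$4.13

σ√T = 0.47 × 0.7071 = 0.3323
ln(S/K) + (r + σ²/2)T = ln(260/180) + (0.04 + 0.47²/2)·0.5 = 0.3677 + 0.0752 = 0.4429
d₁ = 0.4429 / 0.3323 = 1.3328 → 1.33
d₂ = d₁ − σ√T = 1.3328 − 0.3323 = 1.0005 → 1.00
e^(−rT) = e^(−0.04·0.5) = 0.9802
P = 180·0.9802·N(-1.00) − 260·N(-1.33) = 180·0.9802·0.1587 − 260·0.0918 = 28.0004 − 23.8680 = 4.1324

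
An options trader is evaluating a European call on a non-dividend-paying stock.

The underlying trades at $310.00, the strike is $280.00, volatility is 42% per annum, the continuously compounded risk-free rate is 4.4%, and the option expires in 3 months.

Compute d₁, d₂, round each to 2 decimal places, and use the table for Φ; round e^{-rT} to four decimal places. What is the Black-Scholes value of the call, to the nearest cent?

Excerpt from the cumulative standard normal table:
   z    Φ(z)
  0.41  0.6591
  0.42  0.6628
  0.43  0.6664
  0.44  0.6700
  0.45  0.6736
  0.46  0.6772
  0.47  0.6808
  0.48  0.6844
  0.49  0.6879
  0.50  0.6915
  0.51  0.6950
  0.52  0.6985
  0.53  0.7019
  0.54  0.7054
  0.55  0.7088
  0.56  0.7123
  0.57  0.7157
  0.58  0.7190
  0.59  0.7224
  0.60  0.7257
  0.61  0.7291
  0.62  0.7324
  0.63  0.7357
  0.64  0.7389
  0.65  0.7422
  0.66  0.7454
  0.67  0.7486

T = 0.25;  σ√T = 0.2100
d₁ = [ln(310/280) + (0.044 + 0.42²/2)·0.25] / 0.2100 = [0.1018 + 0.0330] / 0.2100 = 0.6421 ≈ 0.64
d₂ = d₁ − σ√T = 0.6421 − 0.2100 = 0.4321 ≈ 0.43
e^(−rT) = e^(−0.044·0.25) = 0.9891
N(d₁) = N(0.64) = 0.7389;  N(d₂) = N(0.43) = 0.6664
C = 310·0.7389 − 280·0.9891·0.6664 = 229.0590 − 184.5581 = 44.5009

$44.50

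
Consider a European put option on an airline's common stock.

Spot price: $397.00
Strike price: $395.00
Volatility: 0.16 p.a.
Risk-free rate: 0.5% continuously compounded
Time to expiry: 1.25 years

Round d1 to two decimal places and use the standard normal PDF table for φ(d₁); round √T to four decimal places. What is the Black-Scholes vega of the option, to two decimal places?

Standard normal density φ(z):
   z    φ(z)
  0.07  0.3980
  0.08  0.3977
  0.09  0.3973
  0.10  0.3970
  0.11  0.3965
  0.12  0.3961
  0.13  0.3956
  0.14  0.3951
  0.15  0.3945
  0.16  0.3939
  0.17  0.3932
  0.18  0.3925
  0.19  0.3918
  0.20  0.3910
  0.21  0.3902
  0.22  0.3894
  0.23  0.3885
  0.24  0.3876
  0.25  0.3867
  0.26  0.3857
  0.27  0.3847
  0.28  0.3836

175.10

σ√T = 0.16·√1.25 = 0.1789
ln(S/K) + (r + σ²/2)T = ln(397/395) + (0.005 + 0.16²/2)·1.25 = 0.0051 + 0.0222 = 0.0273
d₁ = 0.0273 / 0.1789 = 0.1526 → 0.15
√T = √1.25 = 1.1180
φ(d₁) = φ(0.15) = 0.3945
vega = S·φ(d₁)·√T = 397·0.3945·1.1180 = 175.0972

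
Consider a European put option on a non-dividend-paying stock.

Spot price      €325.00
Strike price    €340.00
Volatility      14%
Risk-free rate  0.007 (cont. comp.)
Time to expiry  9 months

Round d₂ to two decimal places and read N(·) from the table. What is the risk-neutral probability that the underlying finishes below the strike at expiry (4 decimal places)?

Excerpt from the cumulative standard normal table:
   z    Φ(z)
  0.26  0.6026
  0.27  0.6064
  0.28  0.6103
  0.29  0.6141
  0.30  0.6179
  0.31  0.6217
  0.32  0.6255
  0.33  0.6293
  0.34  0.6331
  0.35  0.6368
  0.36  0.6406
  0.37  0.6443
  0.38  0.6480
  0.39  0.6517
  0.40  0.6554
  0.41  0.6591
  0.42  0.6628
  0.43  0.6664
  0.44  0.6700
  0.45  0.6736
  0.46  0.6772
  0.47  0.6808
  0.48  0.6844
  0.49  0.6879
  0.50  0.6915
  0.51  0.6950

σ√T = 0.14·√0.75 = 0.1212
d₁ = [ln(325/340) + (0.007 + 0.14²/2)·0.75] / 0.1212 = [-0.0451 + 0.0126] / 0.1212 = -0.2682 ⇒ -0.27
d₂ = d₁ − σ√T = -0.2682 − 0.1212 = -0.3895 ⇒ -0.39
Risk-neutral Pr[S_T < K] = N(−d₂) = N(0.39) = 0.6517

0.6517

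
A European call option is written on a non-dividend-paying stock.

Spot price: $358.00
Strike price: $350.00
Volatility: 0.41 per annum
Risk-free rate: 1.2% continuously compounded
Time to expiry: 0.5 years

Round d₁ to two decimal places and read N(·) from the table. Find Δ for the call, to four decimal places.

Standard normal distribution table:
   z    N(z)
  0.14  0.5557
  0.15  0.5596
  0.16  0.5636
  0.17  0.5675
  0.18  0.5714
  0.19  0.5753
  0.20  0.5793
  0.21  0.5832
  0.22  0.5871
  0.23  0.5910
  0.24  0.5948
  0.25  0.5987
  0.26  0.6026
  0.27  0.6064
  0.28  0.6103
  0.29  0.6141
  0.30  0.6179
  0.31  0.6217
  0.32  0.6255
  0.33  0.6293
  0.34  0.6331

σ√T = 0.41·√0.5 = 0.2899
d₁ = [ln(358/350) + (0.012 + 0.41²/2)·0.5] / 0.2899 = [0.0226 + 0.0480] / 0.2899 = 0.2436 ≈ 0.24
N(d₁) = N(0.24) = 0.5948
Δ_call = N(d₁) = 0.5948

0.5948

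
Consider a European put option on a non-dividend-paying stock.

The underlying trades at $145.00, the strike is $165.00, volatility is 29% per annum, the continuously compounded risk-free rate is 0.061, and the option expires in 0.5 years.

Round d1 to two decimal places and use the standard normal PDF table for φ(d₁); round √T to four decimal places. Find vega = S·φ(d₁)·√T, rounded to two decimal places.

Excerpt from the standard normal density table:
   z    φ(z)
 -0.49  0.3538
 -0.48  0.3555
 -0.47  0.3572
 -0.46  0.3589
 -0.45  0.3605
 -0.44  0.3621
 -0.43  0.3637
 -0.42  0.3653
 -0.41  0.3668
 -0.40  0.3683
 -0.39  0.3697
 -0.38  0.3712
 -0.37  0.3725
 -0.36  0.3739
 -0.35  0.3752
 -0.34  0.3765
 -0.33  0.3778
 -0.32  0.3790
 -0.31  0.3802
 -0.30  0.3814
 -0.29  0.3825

38.06

σ√T = 0.29·√0.5 = 0.2051
ln(S/K) + (r + σ²/2)T = ln(145/165) + (0.061 + 0.29²/2)·0.5 = -0.1292 + 0.0515 = -0.0777
d₁ = -0.0777 / 0.2051 = -0.3788 → -0.38
√T = √0.5 = 0.7071
φ(d₁) = φ(-0.38) = 0.3712
vega = S·φ(d₁)·√T = 145·0.3712·0.7071 = 38.0590
(The call has the same vega.)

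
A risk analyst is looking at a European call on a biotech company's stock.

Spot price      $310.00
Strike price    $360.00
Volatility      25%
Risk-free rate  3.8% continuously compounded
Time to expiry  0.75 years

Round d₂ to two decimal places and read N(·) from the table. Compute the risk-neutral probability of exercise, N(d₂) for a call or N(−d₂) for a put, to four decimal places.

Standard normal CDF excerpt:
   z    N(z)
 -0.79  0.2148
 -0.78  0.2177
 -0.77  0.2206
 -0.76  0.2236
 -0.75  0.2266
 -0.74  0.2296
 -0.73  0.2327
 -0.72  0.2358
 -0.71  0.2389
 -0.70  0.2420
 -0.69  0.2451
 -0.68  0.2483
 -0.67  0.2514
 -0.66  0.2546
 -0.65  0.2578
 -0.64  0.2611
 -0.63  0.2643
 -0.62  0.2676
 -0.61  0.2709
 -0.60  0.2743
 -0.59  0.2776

σ√T = 0.25·√0.75 = 0.2165
d₁ = [ln(310/360) + (0.038 + 0.25²/2)·0.75] / 0.2165 = [-0.1495 + 0.0519] / 0.2165 = -0.4508 → -0.45
d₂ = d₁ − σ√T = -0.4508 − 0.2165 = -0.6673 → -0.67
Pr(exercise) under Q = N(d₂) = 0.2514

0.2514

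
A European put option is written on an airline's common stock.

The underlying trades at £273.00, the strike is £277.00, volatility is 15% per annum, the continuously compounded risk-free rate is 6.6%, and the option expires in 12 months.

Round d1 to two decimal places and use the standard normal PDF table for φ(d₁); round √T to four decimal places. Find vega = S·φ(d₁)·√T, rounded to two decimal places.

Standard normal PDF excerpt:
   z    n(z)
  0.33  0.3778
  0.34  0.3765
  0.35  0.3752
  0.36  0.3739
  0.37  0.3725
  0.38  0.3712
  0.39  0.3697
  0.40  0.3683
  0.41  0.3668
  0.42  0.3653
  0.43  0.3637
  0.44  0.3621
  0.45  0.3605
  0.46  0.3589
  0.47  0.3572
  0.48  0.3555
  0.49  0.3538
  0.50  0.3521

99.73

σ√T = 0.15 × 1.0000 = 0.1500
d₁ = [ln(273/277) + (0.066 + ½·0.15²)·1] / (σ√T) = (-0.0145 + 0.0772) / 0.1500 = 0.4180 ⇒ 0.42
√T = √1 = 1.0000
φ(d₁) = φ(0.42) = 0.3653
vega = S·φ(d₁)·√T = 273·0.3653·1.0000 = 99.7269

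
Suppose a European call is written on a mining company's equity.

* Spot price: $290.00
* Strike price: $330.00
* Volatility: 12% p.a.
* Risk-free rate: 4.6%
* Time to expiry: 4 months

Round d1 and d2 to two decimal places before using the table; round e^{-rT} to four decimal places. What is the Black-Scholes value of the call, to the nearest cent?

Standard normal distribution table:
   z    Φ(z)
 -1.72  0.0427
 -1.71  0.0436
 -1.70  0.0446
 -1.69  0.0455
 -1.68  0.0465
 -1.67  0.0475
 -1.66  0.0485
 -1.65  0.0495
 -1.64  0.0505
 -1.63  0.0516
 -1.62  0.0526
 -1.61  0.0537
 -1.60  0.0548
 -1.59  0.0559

$0.46

T = 0.3333;  σ√T = 0.0693
ln(S/K) + (r + σ²/2)T = ln(290/330) + (0.046 + 0.12²/2)·0.3333 = -0.1292 + 0.0177 = -0.1115
d₁ = -0.1115 / 0.0693 = -1.6091 which rounds to -1.61
d₂ = d₁ − σ√T = -1.6091 − 0.0693 = -1.6783 which rounds to -1.68
e^(−rT) = e^(−0.046·0.3333) = 0.9848
C = 290·N(-1.61) − 330·0.9848·N(-1.68) = 290·0.0537 − 330·0.9848·0.0465 = 15.5730 − 15.1118 = 0.4612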